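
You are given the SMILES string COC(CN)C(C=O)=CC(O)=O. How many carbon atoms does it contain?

7

Count every carbon token in the SMILES (each C, including those in ring-closure positions and inside branches).
Carbon count: 7.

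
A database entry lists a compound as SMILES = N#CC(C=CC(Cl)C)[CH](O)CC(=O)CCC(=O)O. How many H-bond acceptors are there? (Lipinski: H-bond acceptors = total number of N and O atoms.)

5

N atoms: 1; O atoms: 4.
Lipinski HBA = 1 + 4 = 5.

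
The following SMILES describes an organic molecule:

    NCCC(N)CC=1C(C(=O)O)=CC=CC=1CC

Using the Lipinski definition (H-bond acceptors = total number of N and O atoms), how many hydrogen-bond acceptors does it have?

4

N atoms: 2; O atoms: 2.
Lipinski HBA = 2 + 2 = 4.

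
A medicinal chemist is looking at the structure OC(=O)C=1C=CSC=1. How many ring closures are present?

1

In SMILES, each pair of matching ring-closure digits denotes one ring-closing bond; the number of such bonds equals the number of independent rings.
Ring-closure bonds here: 1.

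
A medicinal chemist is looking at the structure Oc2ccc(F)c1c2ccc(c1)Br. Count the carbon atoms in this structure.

Count every carbon token in the SMILES (each C, including those in ring-closure positions and inside branches).
Carbon count: 10.

10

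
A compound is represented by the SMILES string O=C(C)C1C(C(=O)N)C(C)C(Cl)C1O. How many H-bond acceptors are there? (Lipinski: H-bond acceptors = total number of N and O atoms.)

N atoms: 1; O atoms: 3.
Lipinski HBA = 1 + 3 = 4.

4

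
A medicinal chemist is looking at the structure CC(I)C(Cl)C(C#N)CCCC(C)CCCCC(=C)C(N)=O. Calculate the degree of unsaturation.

Degree of unsaturation = (number of rings) + (number of π bonds).
Ring closures in the SMILES: 0.
π bonds: 2 double bonds (each 1 DoU), 1 triple bond (each 2 DoU) → 4 DoU from unsaturation.
Total DoU = 0 + 4 = 4.

4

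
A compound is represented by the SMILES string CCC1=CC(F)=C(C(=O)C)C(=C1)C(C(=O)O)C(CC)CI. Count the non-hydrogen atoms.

21

Every atom symbol written in the SMILES (organic subset) is one heavy atom; implicit H are not written.
Heavy atoms by element → C:16, F:1, I:1, O:3.
Total: 21.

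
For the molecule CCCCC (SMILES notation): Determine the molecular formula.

C5H12

Walk through each heavy atom and fill implicit hydrogens from standard valence (C 4, N 3, O 2, S 2, halogen 1):
  atom 1: C, bond orders sum to 1 (valence 4) → 3 H
  atom 2: C, bond orders sum to 2 (valence 4) → 2 H
  atom 3: C, bond orders sum to 2 (valence 4) → 2 H
  atom 4: C, bond orders sum to 2 (valence 4) → 2 H
  atom 5: C, bond orders sum to 1 (valence 4) → 3 H
Totals → C:5, H:12.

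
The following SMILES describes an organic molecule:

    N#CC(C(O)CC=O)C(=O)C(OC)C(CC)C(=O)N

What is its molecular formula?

C12H18N2O5

Walk through each heavy atom and fill implicit hydrogens from standard valence (C 4, N 3, O 2, S 2, halogen 1):
  atom 1: N, bond orders sum to 3 (valence 3) → 0 H
  atom 2: C, bond orders sum to 4 (valence 4) → 0 H
  atom 3: C, bond orders sum to 3 (valence 4) → 1 H
  atom 4: C, bond orders sum to 3 (valence 4) → 1 H
  atom 5: O, bond orders sum to 1 (valence 2) → 1 H
  atom 6: C, bond orders sum to 2 (valence 4) → 2 H
  atom 7: C, bond orders sum to 3 (valence 4) → 1 H
  atom 8: O, bond orders sum to 2 (valence 2) → 0 H
  atom 9: C, bond orders sum to 4 (valence 4) → 0 H
  atom 10: O, bond orders sum to 2 (valence 2) → 0 H
  atom 11: C, bond orders sum to 3 (valence 4) → 1 H
  atom 12: O, bond orders sum to 2 (valence 2) → 0 H
  atom 13: C, bond orders sum to 1 (valence 4) → 3 H
  atom 14: C, bond orders sum to 3 (valence 4) → 1 H
  atom 15: C, bond orders sum to 2 (valence 4) → 2 H
  atom 16: C, bond orders sum to 1 (valence 4) → 3 H
  atom 17: C, bond orders sum to 4 (valence 4) → 0 H
  atom 18: O, bond orders sum to 2 (valence 2) → 0 H
  atom 19: N, bond orders sum to 1 (valence 3) → 2 H
Totals → C:12, H:18, N:2, O:5.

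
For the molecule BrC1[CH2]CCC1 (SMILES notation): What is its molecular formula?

C5H9Br

Walk through each heavy atom and fill implicit hydrogens from standard valence (C 4, N 3, O 2, S 2, halogen 1):
  atom 1: Br (halogen, monovalent) → 0 H
  atom 2: C, bond orders sum to 3 (valence 4) → 1 H
  atom 3: C with explicit H count 2
  atom 4: C, bond orders sum to 2 (valence 4) → 2 H
  atom 5: C, bond orders sum to 2 (valence 4) → 2 H
  atom 6: C, bond orders sum to 2 (valence 4) → 2 H
Totals → C:5, H:9, Br:1.
In Hill order: C5H9Br.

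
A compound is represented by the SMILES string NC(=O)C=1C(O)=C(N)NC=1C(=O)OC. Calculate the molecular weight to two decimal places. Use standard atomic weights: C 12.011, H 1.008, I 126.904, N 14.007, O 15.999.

199.17 g/mol

First, the molecular formula is C7H9N3O4 (counting implicit H from valence).
  C: 7 × 12.011 = 84.077
  H: 9 × 1.008 = 9.072
  N: 3 × 14.007 = 42.021
  O: 4 × 15.999 = 63.996
Sum: 7×12.011 + 9×1.008 + 3×14.007 + 4×15.999 = 199.166 → 199.17 g/mol.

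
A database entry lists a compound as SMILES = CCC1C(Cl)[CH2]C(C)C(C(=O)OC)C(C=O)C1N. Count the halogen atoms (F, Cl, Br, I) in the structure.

1

Halogen atoms appear at heavy-atom position 5 (1×Cl).
Other groups present: 1 aldehyde, 1 ester, 1 primary amine.
Halogen count: 1.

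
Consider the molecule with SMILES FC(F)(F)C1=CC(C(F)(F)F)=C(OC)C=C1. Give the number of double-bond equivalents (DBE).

Molecular formula: C9H6F6O.
DoU = (2C + 2 + N − H − X) / 2, where X is the halogen count and O/S are ignored.
    = (2·9 + 2 + 0 − 6 − 6) / 2 = 8 / 2 = 4.

4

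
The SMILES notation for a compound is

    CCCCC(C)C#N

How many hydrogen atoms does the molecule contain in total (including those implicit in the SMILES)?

13

Walk through each heavy atom and fill implicit hydrogens from standard valence (C 4, N 3, O 2, S 2, halogen 1):
  atom 1: C, bond orders sum to 1 (valence 4) → 3 H
  atom 2: C, bond orders sum to 2 (valence 4) → 2 H
  atom 3: C, bond orders sum to 2 (valence 4) → 2 H
  atom 4: C, bond orders sum to 2 (valence 4) → 2 H
  atom 5: C, bond orders sum to 3 (valence 4) → 1 H
  atom 6: C, bond orders sum to 1 (valence 4) → 3 H
  atom 7: C, bond orders sum to 4 (valence 4) → 0 H
  atom 8: N, bond orders sum to 3 (valence 3) → 0 H
Total hydrogens: 13.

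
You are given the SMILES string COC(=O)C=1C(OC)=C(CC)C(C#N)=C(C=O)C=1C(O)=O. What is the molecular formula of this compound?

C14H13NO6

Walk through each heavy atom and fill implicit hydrogens from standard valence (C 4, N 3, O 2, S 2, halogen 1):
  atom 1: C, bond orders sum to 1 (valence 4) → 3 H
  atom 2: O, bond orders sum to 2 (valence 2) → 0 H
  atom 3: C, bond orders sum to 4 (valence 4) → 0 H
  atom 4: O, bond orders sum to 2 (valence 2) → 0 H
  atom 5: C, bond orders sum to 4 (valence 4) → 0 H
  atom 6: C, bond orders sum to 4 (valence 4) → 0 H
  atom 7: O, bond orders sum to 2 (valence 2) → 0 H
  atom 8: C, bond orders sum to 1 (valence 4) → 3 H
  atom 9: C, bond orders sum to 4 (valence 4) → 0 H
  atom 10: C, bond orders sum to 2 (valence 4) → 2 H
  atom 11: C, bond orders sum to 1 (valence 4) → 3 H
  atom 12: C, bond orders sum to 4 (valence 4) → 0 H
  atom 13: C, bond orders sum to 4 (valence 4) → 0 H
  atom 14: N, bond orders sum to 3 (valence 3) → 0 H
  atom 15: C, bond orders sum to 4 (valence 4) → 0 H
  atom 16: C, bond orders sum to 3 (valence 4) → 1 H
  atom 17: O, bond orders sum to 2 (valence 2) → 0 H
  atom 18: C, bond orders sum to 4 (valence 4) → 0 H
  atom 19: C, bond orders sum to 4 (valence 4) → 0 H
  atom 20: O, bond orders sum to 1 (valence 2) → 1 H
  atom 21: O, bond orders sum to 2 (valence 2) → 0 H
Totals → C:14, H:13, N:1, O:6.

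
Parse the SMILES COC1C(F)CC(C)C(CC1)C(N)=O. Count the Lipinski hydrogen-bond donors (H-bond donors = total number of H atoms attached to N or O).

Donors: find every N or O and count the H atoms it carries.
  atom 2 (O): bond orders sum to 2 → 0 H
  atom 13 (N): bond orders sum to 1 → 2 H
  atom 14 (O): bond orders sum to 2 → 0 H
Lipinski HBD = 2.

2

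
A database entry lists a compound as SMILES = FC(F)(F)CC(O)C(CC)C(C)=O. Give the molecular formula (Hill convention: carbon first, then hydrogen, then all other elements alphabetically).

C8H13F3O2

Walk through each heavy atom and fill implicit hydrogens from standard valence (C 4, N 3, O 2, S 2, halogen 1):
  atom 1: F (halogen, monovalent) → 0 H
  atom 2: C, bond orders sum to 4 (valence 4) → 0 H
  atom 3: F (halogen, monovalent) → 0 H
  atom 4: F (halogen, monovalent) → 0 H
  atom 5: C, bond orders sum to 2 (valence 4) → 2 H
  atom 6: C, bond orders sum to 3 (valence 4) → 1 H
  atom 7: O, bond orders sum to 1 (valence 2) → 1 H
  atom 8: C, bond orders sum to 3 (valence 4) → 1 H
  atom 9: C, bond orders sum to 2 (valence 4) → 2 H
  atom 10: C, bond orders sum to 1 (valence 4) → 3 H
  atom 11: C, bond orders sum to 4 (valence 4) → 0 H
  atom 12: C, bond orders sum to 1 (valence 4) → 3 H
  atom 13: O, bond orders sum to 2 (valence 2) → 0 H
Totals → C:8, H:13, F:3, O:2.
In Hill order: C8H13F3O2.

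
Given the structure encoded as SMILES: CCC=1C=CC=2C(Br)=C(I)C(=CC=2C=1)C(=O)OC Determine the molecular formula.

Walk through each heavy atom and fill implicit hydrogens from standard valence (C 4, N 3, O 2, S 2, halogen 1):
  atom 1: C, bond orders sum to 1 (valence 4) → 3 H
  atom 2: C, bond orders sum to 2 (valence 4) → 2 H
  atom 3: C, bond orders sum to 4 (valence 4) → 0 H
  atom 4: C, bond orders sum to 3 (valence 4) → 1 H
  atom 5: C, bond orders sum to 3 (valence 4) → 1 H
  atom 6: C, bond orders sum to 4 (valence 4) → 0 H
  atom 7: C, bond orders sum to 4 (valence 4) → 0 H
  atom 8: Br (halogen, monovalent) → 0 H
  atom 9: C, bond orders sum to 4 (valence 4) → 0 H
  atom 10: I (halogen, monovalent) → 0 H
  atom 11: C, bond orders sum to 4 (valence 4) → 0 H
  atom 12: C, bond orders sum to 3 (valence 4) → 1 H
  atom 13: C, bond orders sum to 4 (valence 4) → 0 H
  atom 14: C, bond orders sum to 3 (valence 4) → 1 H
  atom 15: C, bond orders sum to 4 (valence 4) → 0 H
  atom 16: O, bond orders sum to 2 (valence 2) → 0 H
  atom 17: O, bond orders sum to 2 (valence 2) → 0 H
  atom 18: C, bond orders sum to 1 (valence 4) → 3 H
Totals → C:14, H:12, Br:1, I:1, O:2.
In Hill order: C14H12BrIO2.

C14H12BrIO2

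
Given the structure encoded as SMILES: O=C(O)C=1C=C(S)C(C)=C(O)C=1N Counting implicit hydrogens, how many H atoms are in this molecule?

9

Walk through each heavy atom and fill implicit hydrogens from standard valence (C 4, N 3, O 2, S 2, halogen 1):
  atom 1: O, bond orders sum to 2 (valence 2) → 0 H
  atom 2: C, bond orders sum to 4 (valence 4) → 0 H
  atom 3: O, bond orders sum to 1 (valence 2) → 1 H
  atom 4: C, bond orders sum to 4 (valence 4) → 0 H
  atom 5: C, bond orders sum to 3 (valence 4) → 1 H
  atom 6: C, bond orders sum to 4 (valence 4) → 0 H
  atom 7: S, bond orders sum to 1 (valence 2) → 1 H
  atom 8: C, bond orders sum to 4 (valence 4) → 0 H
  atom 9: C, bond orders sum to 1 (valence 4) → 3 H
  atom 10: C, bond orders sum to 4 (valence 4) → 0 H
  atom 11: O, bond orders sum to 1 (valence 2) → 1 H
  atom 12: C, bond orders sum to 4 (valence 4) → 0 H
  atom 13: N, bond orders sum to 1 (valence 3) → 2 H
Total hydrogens: 9.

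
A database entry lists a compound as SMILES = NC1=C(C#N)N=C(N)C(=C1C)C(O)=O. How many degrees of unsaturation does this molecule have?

Degree of unsaturation = (number of rings) + (number of π bonds).
Ring closures in the SMILES: 1.
π bonds: 4 double bonds (each 1 DoU), 1 triple bond (each 2 DoU) → 6 DoU from unsaturation.
Total DoU = 1 + 6 = 7.

7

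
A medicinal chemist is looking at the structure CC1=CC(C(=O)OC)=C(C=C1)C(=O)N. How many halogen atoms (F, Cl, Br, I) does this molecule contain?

0

Scan the SMILES for the halogen motif — none present.
Groups that are present: 1 amide, 1 ester.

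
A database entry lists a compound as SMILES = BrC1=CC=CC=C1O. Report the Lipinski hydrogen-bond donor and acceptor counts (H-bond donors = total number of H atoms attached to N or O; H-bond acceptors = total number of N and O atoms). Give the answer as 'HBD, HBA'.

1, 1

Donors: find every N or O and count the H atoms it carries.
  atom 8 (O): bond orders sum to 1 → 1 H
Lipinski HBD = 1.
Acceptors: N atoms = 0, O atoms = 1 → HBA = 1.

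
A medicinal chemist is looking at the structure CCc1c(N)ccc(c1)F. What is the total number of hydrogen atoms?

10

Walk through each heavy atom and fill implicit hydrogens from standard valence (C 4, N 3, O 2, S 2, halogen 1); for lowercase aromatic atoms, an aromatic c carries 1 H when it has two neighbours and 0 H with three, and aromatic n carries 0 H:
  atom 1: C, bond orders sum to 1 (valence 4) → 3 H
  atom 2: C, bond orders sum to 2 (valence 4) → 2 H
  atom 3: aromatic c, 3 neighbours → 0 H
  atom 4: aromatic c, 3 neighbours → 0 H
  atom 5: N, bond orders sum to 1 (valence 3) → 2 H
  atom 6: aromatic c, 2 neighbours → 1 H
  atom 7: aromatic c, 2 neighbours → 1 H
  atom 8: aromatic c, 3 neighbours → 0 H
  atom 9: aromatic c, 2 neighbours → 1 H
  atom 10: F (halogen, monovalent) → 0 H
Total hydrogens: 10.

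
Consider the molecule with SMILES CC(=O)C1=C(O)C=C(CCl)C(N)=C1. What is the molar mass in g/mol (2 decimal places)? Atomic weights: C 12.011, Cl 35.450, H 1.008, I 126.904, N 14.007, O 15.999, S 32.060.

First, the molecular formula is C9H10ClNO2 (counting implicit H from valence).
  C: 9 × 12.011 = 108.099
  Cl: 1 × 35.450 = 35.450
  H: 10 × 1.008 = 10.080
  N: 1 × 14.007 = 14.007
  O: 2 × 15.999 = 31.998
Sum: 9×12.011 + 1×35.450 + 10×1.008 + 1×14.007 + 2×15.999 = 199.634 → 199.63 g/mol.

199.63 g/mol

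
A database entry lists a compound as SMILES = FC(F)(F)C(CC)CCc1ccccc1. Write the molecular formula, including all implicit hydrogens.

C12H15F3

Walk through each heavy atom and fill implicit hydrogens from standard valence (C 4, N 3, O 2, S 2, halogen 1); for lowercase aromatic atoms, an aromatic c carries 1 H when it has two neighbours and 0 H with three, and aromatic n carries 0 H:
  atom 1: F (halogen, monovalent) → 0 H
  atom 2: C, bond orders sum to 4 (valence 4) → 0 H
  atom 3: F (halogen, monovalent) → 0 H
  atom 4: F (halogen, monovalent) → 0 H
  atom 5: C, bond orders sum to 3 (valence 4) → 1 H
  atom 6: C, bond orders sum to 2 (valence 4) → 2 H
  atom 7: C, bond orders sum to 1 (valence 4) → 3 H
  atom 8: C, bond orders sum to 2 (valence 4) → 2 H
  atom 9: C, bond orders sum to 2 (valence 4) → 2 H
  atom 10: aromatic c, 3 neighbours → 0 H
  atom 11: aromatic c, 2 neighbours → 1 H
  atom 12: aromatic c, 2 neighbours → 1 H
  atom 13: aromatic c, 2 neighbours → 1 H
  atom 14: aromatic c, 2 neighbours → 1 H
  atom 15: aromatic c, 2 neighbours → 1 H
Totals → C:12, H:15, F:3.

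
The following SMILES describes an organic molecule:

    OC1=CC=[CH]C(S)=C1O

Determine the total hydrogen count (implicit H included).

Walk through each heavy atom and fill implicit hydrogens from standard valence (C 4, N 3, O 2, S 2, halogen 1):
  atom 1: O, bond orders sum to 1 (valence 2) → 1 H
  atom 2: C, bond orders sum to 4 (valence 4) → 0 H
  atom 3: C, bond orders sum to 3 (valence 4) → 1 H
  atom 4: C, bond orders sum to 3 (valence 4) → 1 H
  atom 5: C with explicit H count 1
  atom 6: C, bond orders sum to 4 (valence 4) → 0 H
  atom 7: S, bond orders sum to 1 (valence 2) → 1 H
  atom 8: C, bond orders sum to 4 (valence 4) → 0 H
  atom 9: O, bond orders sum to 1 (valence 2) → 1 H
Total hydrogens: 6.

6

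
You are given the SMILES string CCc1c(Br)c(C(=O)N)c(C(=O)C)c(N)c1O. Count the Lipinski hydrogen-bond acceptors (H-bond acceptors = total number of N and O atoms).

N atoms: 2; O atoms: 3.
Lipinski HBA = 2 + 3 = 5.

5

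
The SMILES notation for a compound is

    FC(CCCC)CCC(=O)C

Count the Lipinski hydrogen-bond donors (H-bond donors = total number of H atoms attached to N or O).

0

Donors: find every N or O and count the H atoms it carries.
  atom 10 (O): bond orders sum to 2 → 0 H
Lipinski HBD = 0.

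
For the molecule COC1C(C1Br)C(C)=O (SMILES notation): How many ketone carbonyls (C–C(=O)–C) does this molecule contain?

1

The ketone motif appears at heavy-atom position 7 in the SMILES.
Other groups present: 1 ether.
Ketone count: 1.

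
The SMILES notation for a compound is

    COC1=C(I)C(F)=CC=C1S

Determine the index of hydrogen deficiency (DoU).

Degree of unsaturation = (number of rings) + (number of π bonds).
Ring closures in the SMILES: 1.
π bonds: 3 double bonds (each 1 DoU) → 3 DoU from unsaturation.
Total DoU = 1 + 3 = 4.

4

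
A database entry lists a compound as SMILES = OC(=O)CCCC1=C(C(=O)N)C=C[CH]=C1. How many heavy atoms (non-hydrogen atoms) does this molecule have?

15

Every atom symbol written in the SMILES (organic subset) is one heavy atom; implicit H are not written.
Heavy atoms by element → C:11, N:1, O:3.
Total: 15.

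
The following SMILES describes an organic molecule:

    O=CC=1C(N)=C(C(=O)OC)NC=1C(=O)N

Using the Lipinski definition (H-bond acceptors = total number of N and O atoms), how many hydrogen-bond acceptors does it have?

7

N atoms: 3; O atoms: 4.
Lipinski HBA = 3 + 4 = 7.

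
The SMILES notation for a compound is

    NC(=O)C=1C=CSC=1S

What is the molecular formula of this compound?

C5H5NOS2

Walk through each heavy atom and fill implicit hydrogens from standard valence (C 4, N 3, O 2, S 2, halogen 1):
  atom 1: N, bond orders sum to 1 (valence 3) → 2 H
  atom 2: C, bond orders sum to 4 (valence 4) → 0 H
  atom 3: O, bond orders sum to 2 (valence 2) → 0 H
  atom 4: C, bond orders sum to 4 (valence 4) → 0 H
  atom 5: C, bond orders sum to 3 (valence 4) → 1 H
  atom 6: C, bond orders sum to 3 (valence 4) → 1 H
  atom 7: S, bond orders sum to 2 (valence 2) → 0 H
  atom 8: C, bond orders sum to 4 (valence 4) → 0 H
  atom 9: S, bond orders sum to 1 (valence 2) → 1 H
Totals → C:5, H:5, N:1, O:1, S:2.
In Hill order: C5H5NOS2.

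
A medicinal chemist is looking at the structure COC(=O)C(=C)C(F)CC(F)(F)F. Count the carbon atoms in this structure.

7

Count every carbon token in the SMILES (each C, including those in ring-closure positions and inside branches).
Carbon count: 7.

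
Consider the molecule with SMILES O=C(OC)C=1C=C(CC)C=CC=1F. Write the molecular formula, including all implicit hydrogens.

C10H11FO2

Walk through each heavy atom and fill implicit hydrogens from standard valence (C 4, N 3, O 2, S 2, halogen 1):
  atom 1: O, bond orders sum to 2 (valence 2) → 0 H
  atom 2: C, bond orders sum to 4 (valence 4) → 0 H
  atom 3: O, bond orders sum to 2 (valence 2) → 0 H
  atom 4: C, bond orders sum to 1 (valence 4) → 3 H
  atom 5: C, bond orders sum to 4 (valence 4) → 0 H
  atom 6: C, bond orders sum to 3 (valence 4) → 1 H
  atom 7: C, bond orders sum to 4 (valence 4) → 0 H
  atom 8: C, bond orders sum to 2 (valence 4) → 2 H
  atom 9: C, bond orders sum to 1 (valence 4) → 3 H
  atom 10: C, bond orders sum to 3 (valence 4) → 1 H
  atom 11: C, bond orders sum to 3 (valence 4) → 1 H
  atom 12: C, bond orders sum to 4 (valence 4) → 0 H
  atom 13: F (halogen, monovalent) → 0 H
Totals → C:10, H:11, F:1, O:2.
In Hill order: C10H11FO2.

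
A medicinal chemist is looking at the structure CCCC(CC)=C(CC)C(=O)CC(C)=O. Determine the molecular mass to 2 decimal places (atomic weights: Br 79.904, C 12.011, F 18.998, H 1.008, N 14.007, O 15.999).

First, the molecular formula is C13H22O2 (counting implicit H from valence).
  C: 13 × 12.011 = 156.143
  H: 22 × 1.008 = 22.176
  O: 2 × 15.999 = 31.998
Sum: 13×12.011 + 22×1.008 + 2×15.999 = 210.317 → 210.32 g/mol.

210.32 g/mol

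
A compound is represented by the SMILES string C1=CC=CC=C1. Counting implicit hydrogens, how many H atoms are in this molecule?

Walk through each heavy atom and fill implicit hydrogens from standard valence (C 4, N 3, O 2, S 2, halogen 1):
  atom 1: C, bond orders sum to 3 (valence 4) → 1 H
  atom 2: C, bond orders sum to 3 (valence 4) → 1 H
  atom 3: C, bond orders sum to 3 (valence 4) → 1 H
  atom 4: C, bond orders sum to 3 (valence 4) → 1 H
  atom 5: C, bond orders sum to 3 (valence 4) → 1 H
  atom 6: C, bond orders sum to 3 (valence 4) → 1 H
Total hydrogens: 6.

6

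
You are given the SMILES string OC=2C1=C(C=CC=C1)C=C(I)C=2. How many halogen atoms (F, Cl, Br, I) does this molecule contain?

Halogen atoms appear at heavy-atom position 11 (1×I).
Other groups present: 1 hydroxyl.
Halogen count: 1.

1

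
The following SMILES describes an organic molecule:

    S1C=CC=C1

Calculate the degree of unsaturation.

3

Degree of unsaturation = (number of rings) + (number of π bonds).
Ring closures in the SMILES: 1.
π bonds: 2 double bonds (each 1 DoU) → 2 DoU from unsaturation.
Total DoU = 1 + 2 = 3.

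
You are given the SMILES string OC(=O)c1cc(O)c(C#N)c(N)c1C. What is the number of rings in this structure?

1

In SMILES, each pair of matching ring-closure digits denotes one ring-closing bond; the number of such bonds equals the number of independent rings.
Ring-closure bonds here: 1.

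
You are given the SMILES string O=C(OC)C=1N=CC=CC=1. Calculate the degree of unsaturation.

5

Degree of unsaturation = (number of rings) + (number of π bonds).
Ring closures in the SMILES: 1.
π bonds: 4 double bonds (each 1 DoU) → 4 DoU from unsaturation.
Total DoU = 1 + 4 = 5.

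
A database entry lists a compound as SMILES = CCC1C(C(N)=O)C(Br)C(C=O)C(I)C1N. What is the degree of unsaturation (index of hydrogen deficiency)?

Degree of unsaturation = (number of rings) + (number of π bonds).
Ring closures in the SMILES: 1.
π bonds: 2 double bonds (each 1 DoU) → 2 DoU from unsaturation.
Total DoU = 1 + 2 = 3.

3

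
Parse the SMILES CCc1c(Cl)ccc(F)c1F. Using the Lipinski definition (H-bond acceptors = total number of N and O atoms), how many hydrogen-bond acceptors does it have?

N atoms: 0; O atoms: 0.
Lipinski HBA = 0 + 0 = 0.

0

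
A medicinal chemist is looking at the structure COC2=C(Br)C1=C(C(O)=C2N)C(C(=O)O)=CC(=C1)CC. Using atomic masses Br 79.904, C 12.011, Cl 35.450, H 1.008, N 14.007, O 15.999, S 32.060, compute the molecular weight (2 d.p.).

First, the molecular formula is C14H14BrNO4 (counting implicit H from valence).
  Br: 1 × 79.904 = 79.904
  C: 14 × 12.011 = 168.154
  H: 14 × 1.008 = 14.112
  N: 1 × 14.007 = 14.007
  O: 4 × 15.999 = 63.996
Sum: 1×79.904 + 14×12.011 + 14×1.008 + 1×14.007 + 4×15.999 = 340.173 → 340.17 g/mol.

340.17 g/mol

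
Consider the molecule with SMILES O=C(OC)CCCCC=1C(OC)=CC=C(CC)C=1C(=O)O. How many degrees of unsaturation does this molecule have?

6

Molecular formula: C16H22O5.
DoU = (2C + 2 + N − H − X) / 2, where X is the halogen count and O/S are ignored.
    = (2·16 + 2 + 0 − 22 − 0) / 2 = 12 / 2 = 6.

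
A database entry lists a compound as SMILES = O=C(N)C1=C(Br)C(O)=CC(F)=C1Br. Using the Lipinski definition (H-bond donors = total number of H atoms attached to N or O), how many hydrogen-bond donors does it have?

Donors: find every N or O and count the H atoms it carries.
  atom 1 (O): bond orders sum to 2 → 0 H
  atom 3 (N): bond orders sum to 1 → 2 H
  atom 8 (O): bond orders sum to 1 → 1 H
Lipinski HBD = 3.

3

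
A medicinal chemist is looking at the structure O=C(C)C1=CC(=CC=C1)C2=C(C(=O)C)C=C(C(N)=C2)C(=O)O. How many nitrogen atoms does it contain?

Scan the SMILES for N atoms (remember two-letter symbols like Cl and Br are single atoms).
Nitrogen count: 1.

1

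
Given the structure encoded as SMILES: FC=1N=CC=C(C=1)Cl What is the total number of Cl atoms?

Scan the SMILES for Cl atoms (remember two-letter symbols like Cl and Br are single atoms).
Chlorine count: 1.

1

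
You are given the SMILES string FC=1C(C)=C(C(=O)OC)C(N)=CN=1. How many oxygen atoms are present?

Scan the SMILES for O atoms (remember two-letter symbols like Cl and Br are single atoms).
Oxygen count: 2.

2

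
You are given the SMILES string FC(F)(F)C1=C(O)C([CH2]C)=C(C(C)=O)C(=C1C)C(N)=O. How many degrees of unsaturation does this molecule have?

6

Molecular formula: C13H14F3NO3.
DoU = (2C + 2 + N − H − X) / 2, where X is the halogen count and O/S are ignored.
    = (2·13 + 2 + 1 − 14 − 3) / 2 = 12 / 2 = 6.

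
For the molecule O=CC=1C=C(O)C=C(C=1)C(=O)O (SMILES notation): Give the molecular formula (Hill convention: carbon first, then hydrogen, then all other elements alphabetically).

Walk through each heavy atom and fill implicit hydrogens from standard valence (C 4, N 3, O 2, S 2, halogen 1):
  atom 1: O, bond orders sum to 2 (valence 2) → 0 H
  atom 2: C, bond orders sum to 3 (valence 4) → 1 H
  atom 3: C, bond orders sum to 4 (valence 4) → 0 H
  atom 4: C, bond orders sum to 3 (valence 4) → 1 H
  atom 5: C, bond orders sum to 4 (valence 4) → 0 H
  atom 6: O, bond orders sum to 1 (valence 2) → 1 H
  atom 7: C, bond orders sum to 3 (valence 4) → 1 H
  atom 8: C, bond orders sum to 4 (valence 4) → 0 H
  atom 9: C, bond orders sum to 3 (valence 4) → 1 H
  atom 10: C, bond orders sum to 4 (valence 4) → 0 H
  atom 11: O, bond orders sum to 2 (valence 2) → 0 H
  atom 12: O, bond orders sum to 1 (valence 2) → 1 H
Totals → C:8, H:6, O:4.

C8H6O4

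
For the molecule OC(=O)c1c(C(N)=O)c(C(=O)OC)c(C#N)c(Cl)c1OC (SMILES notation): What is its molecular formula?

Walk through each heavy atom and fill implicit hydrogens from standard valence (C 4, N 3, O 2, S 2, halogen 1); for lowercase aromatic atoms, an aromatic c carries 1 H when it has two neighbours and 0 H with three, and aromatic n carries 0 H:
  atom 1: O, bond orders sum to 1 (valence 2) → 1 H
  atom 2: C, bond orders sum to 4 (valence 4) → 0 H
  atom 3: O, bond orders sum to 2 (valence 2) → 0 H
  atom 4: aromatic c, 3 neighbours → 0 H
  atom 5: aromatic c, 3 neighbours → 0 H
  atom 6: C, bond orders sum to 4 (valence 4) → 0 H
  atom 7: N, bond orders sum to 1 (valence 3) → 2 H
  atom 8: O, bond orders sum to 2 (valence 2) → 0 H
  atom 9: aromatic c, 3 neighbours → 0 H
  atom 10: C, bond orders sum to 4 (valence 4) → 0 H
  atom 11: O, bond orders sum to 2 (valence 2) → 0 H
  atom 12: O, bond orders sum to 2 (valence 2) → 0 H
  atom 13: C, bond orders sum to 1 (valence 4) → 3 H
  atom 14: aromatic c, 3 neighbours → 0 H
  atom 15: C, bond orders sum to 4 (valence 4) → 0 H
  atom 16: N, bond orders sum to 3 (valence 3) → 0 H
  atom 17: aromatic c, 3 neighbours → 0 H
  atom 18: Cl (halogen, monovalent) → 0 H
  atom 19: aromatic c, 3 neighbours → 0 H
  atom 20: O, bond orders sum to 2 (valence 2) → 0 H
  atom 21: C, bond orders sum to 1 (valence 4) → 3 H
Totals → C:12, H:9, Cl:1, N:2, O:6.

C12H9ClN2O6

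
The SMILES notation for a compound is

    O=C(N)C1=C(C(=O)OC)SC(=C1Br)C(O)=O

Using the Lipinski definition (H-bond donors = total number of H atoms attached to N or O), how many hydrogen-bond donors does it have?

3

Donors: find every N or O and count the H atoms it carries.
  atom 1 (O): bond orders sum to 2 → 0 H
  atom 3 (N): bond orders sum to 1 → 2 H
  atom 7 (O): bond orders sum to 2 → 0 H
  atom 8 (O): bond orders sum to 2 → 0 H
  atom 15 (O): bond orders sum to 1 → 1 H
  atom 16 (O): bond orders sum to 2 → 0 H
Lipinski HBD = 3.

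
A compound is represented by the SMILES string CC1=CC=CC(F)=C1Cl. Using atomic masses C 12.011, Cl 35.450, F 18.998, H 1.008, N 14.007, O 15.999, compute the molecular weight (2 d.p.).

First, the molecular formula is C7H6ClF (counting implicit H from valence).
  C: 7 × 12.011 = 84.077
  Cl: 1 × 35.450 = 35.450
  F: 1 × 18.998 = 18.998
  H: 6 × 1.008 = 6.048
Sum: 7×12.011 + 1×35.450 + 1×18.998 + 6×1.008 = 144.573 → 144.57 g/mol.

144.57 g/mol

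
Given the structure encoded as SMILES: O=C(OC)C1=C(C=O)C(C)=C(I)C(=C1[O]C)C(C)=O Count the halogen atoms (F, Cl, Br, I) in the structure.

1

Halogen atoms appear at heavy-atom position 12 (1×I).
Other groups present: 1 aldehyde, 1 ester, 1 ether, 1 ketone.
Halogen count: 1.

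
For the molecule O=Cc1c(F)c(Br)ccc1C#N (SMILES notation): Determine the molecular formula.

C8H3BrFNO

Walk through each heavy atom and fill implicit hydrogens from standard valence (C 4, N 3, O 2, S 2, halogen 1); for lowercase aromatic atoms, an aromatic c carries 1 H when it has two neighbours and 0 H with three, and aromatic n carries 0 H:
  atom 1: O, bond orders sum to 2 (valence 2) → 0 H
  atom 2: C, bond orders sum to 3 (valence 4) → 1 H
  atom 3: aromatic c, 3 neighbours → 0 H
  atom 4: aromatic c, 3 neighbours → 0 H
  atom 5: F (halogen, monovalent) → 0 H
  atom 6: aromatic c, 3 neighbours → 0 H
  atom 7: Br (halogen, monovalent) → 0 H
  atom 8: aromatic c, 2 neighbours → 1 H
  atom 9: aromatic c, 2 neighbours → 1 H
  atom 10: aromatic c, 3 neighbours → 0 H
  atom 11: C, bond orders sum to 4 (valence 4) → 0 H
  atom 12: N, bond orders sum to 3 (valence 3) → 0 H
Totals → C:8, H:3, Br:1, F:1, N:1, O:1.
In Hill order: C8H3BrFNO.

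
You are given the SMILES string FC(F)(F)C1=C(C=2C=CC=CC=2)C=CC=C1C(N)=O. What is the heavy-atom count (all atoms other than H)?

19

Every atom symbol written in the SMILES (organic subset) is one heavy atom; implicit H are not written.
Heavy atoms by element → C:14, F:3, N:1, O:1.
Total: 19.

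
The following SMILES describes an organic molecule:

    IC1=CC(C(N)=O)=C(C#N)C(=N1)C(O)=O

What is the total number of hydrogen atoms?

Walk through each heavy atom and fill implicit hydrogens from standard valence (C 4, N 3, O 2, S 2, halogen 1):
  atom 1: I (halogen, monovalent) → 0 H
  atom 2: C, bond orders sum to 4 (valence 4) → 0 H
  atom 3: C, bond orders sum to 3 (valence 4) → 1 H
  atom 4: C, bond orders sum to 4 (valence 4) → 0 H
  atom 5: C, bond orders sum to 4 (valence 4) → 0 H
  atom 6: N, bond orders sum to 1 (valence 3) → 2 H
  atom 7: O, bond orders sum to 2 (valence 2) → 0 H
  atom 8: C, bond orders sum to 4 (valence 4) → 0 H
  atom 9: C, bond orders sum to 4 (valence 4) → 0 H
  atom 10: N, bond orders sum to 3 (valence 3) → 0 H
  atom 11: C, bond orders sum to 4 (valence 4) → 0 H
  atom 12: N, bond orders sum to 3 (valence 3) → 0 H
  atom 13: C, bond orders sum to 4 (valence 4) → 0 H
  atom 14: O, bond orders sum to 1 (valence 2) → 1 H
  atom 15: O, bond orders sum to 2 (valence 2) → 0 H
Total hydrogens: 4.

4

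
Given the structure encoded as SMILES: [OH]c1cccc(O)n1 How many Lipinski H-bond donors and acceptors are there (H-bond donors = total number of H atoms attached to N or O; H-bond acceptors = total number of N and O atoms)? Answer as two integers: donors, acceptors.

Donors: find every N or O and count the H atoms it carries.
  atom 1 (O): bond orders sum to 1 → 1 H
  atom 7 (O): bond orders sum to 1 → 1 H
  atom 8 (N): bond orders sum to 3 → 0 H
Lipinski HBD = 2.
Acceptors: N atoms = 1, O atoms = 2 → HBA = 3.

2, 3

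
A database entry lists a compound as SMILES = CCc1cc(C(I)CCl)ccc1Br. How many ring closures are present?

In SMILES, each pair of matching ring-closure digits denotes one ring-closing bond; the number of such bonds equals the number of independent rings.
Ring-closure bonds here: 1.

1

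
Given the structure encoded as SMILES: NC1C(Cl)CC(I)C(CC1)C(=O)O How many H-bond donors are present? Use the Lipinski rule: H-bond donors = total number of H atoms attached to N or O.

3

Donors: find every N or O and count the H atoms it carries.
  atom 1 (N): bond orders sum to 1 → 2 H
  atom 12 (O): bond orders sum to 2 → 0 H
  atom 13 (O): bond orders sum to 1 → 1 H
Lipinski HBD = 3.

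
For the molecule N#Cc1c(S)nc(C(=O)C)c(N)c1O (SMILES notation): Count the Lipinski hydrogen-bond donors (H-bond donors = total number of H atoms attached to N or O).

3

Donors: find every N or O and count the H atoms it carries.
  atom 1 (N): bond orders sum to 3 → 0 H
  atom 6 (N): bond orders sum to 3 → 0 H
  atom 9 (O): bond orders sum to 2 → 0 H
  atom 12 (N): bond orders sum to 1 → 2 H
  atom 14 (O): bond orders sum to 1 → 1 H
Lipinski HBD = 3.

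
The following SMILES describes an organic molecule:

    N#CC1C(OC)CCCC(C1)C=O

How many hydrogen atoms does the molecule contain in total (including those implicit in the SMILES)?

15

Walk through each heavy atom and fill implicit hydrogens from standard valence (C 4, N 3, O 2, S 2, halogen 1):
  atom 1: N, bond orders sum to 3 (valence 3) → 0 H
  atom 2: C, bond orders sum to 4 (valence 4) → 0 H
  atom 3: C, bond orders sum to 3 (valence 4) → 1 H
  atom 4: C, bond orders sum to 3 (valence 4) → 1 H
  atom 5: O, bond orders sum to 2 (valence 2) → 0 H
  atom 6: C, bond orders sum to 1 (valence 4) → 3 H
  atom 7: C, bond orders sum to 2 (valence 4) → 2 H
  atom 8: C, bond orders sum to 2 (valence 4) → 2 H
  atom 9: C, bond orders sum to 2 (valence 4) → 2 H
  atom 10: C, bond orders sum to 3 (valence 4) → 1 H
  atom 11: C, bond orders sum to 2 (valence 4) → 2 H
  atom 12: C, bond orders sum to 3 (valence 4) → 1 H
  atom 13: O, bond orders sum to 2 (valence 2) → 0 H
Total hydrogens: 15.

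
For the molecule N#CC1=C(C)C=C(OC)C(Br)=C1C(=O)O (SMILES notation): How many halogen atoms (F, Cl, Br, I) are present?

Halogen atoms appear at heavy-atom position 11 (1×Br).
Other groups present: 1 carboxylic acid, 1 ether, 1 nitrile.
Halogen count: 1.

1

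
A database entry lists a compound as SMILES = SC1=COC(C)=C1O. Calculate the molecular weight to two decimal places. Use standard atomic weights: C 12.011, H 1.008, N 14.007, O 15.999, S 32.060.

130.16 g/mol

First, the molecular formula is C5H6O2S (counting implicit H from valence).
  C: 5 × 12.011 = 60.055
  H: 6 × 1.008 = 6.048
  O: 2 × 15.999 = 31.998
  S: 1 × 32.060 = 32.060
Sum: 5×12.011 + 6×1.008 + 2×15.999 + 1×32.060 = 130.161 → 130.16 g/mol.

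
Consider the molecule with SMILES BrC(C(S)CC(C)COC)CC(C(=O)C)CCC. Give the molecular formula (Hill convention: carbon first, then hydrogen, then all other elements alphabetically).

C14H27BrO2S

Walk through each heavy atom and fill implicit hydrogens from standard valence (C 4, N 3, O 2, S 2, halogen 1):
  atom 1: Br (halogen, monovalent) → 0 H
  atom 2: C, bond orders sum to 3 (valence 4) → 1 H
  atom 3: C, bond orders sum to 3 (valence 4) → 1 H
  atom 4: S, bond orders sum to 1 (valence 2) → 1 H
  atom 5: C, bond orders sum to 2 (valence 4) → 2 H
  atom 6: C, bond orders sum to 3 (valence 4) → 1 H
  atom 7: C, bond orders sum to 1 (valence 4) → 3 H
  atom 8: C, bond orders sum to 2 (valence 4) → 2 H
  atom 9: O, bond orders sum to 2 (valence 2) → 0 H
  atom 10: C, bond orders sum to 1 (valence 4) → 3 H
  atom 11: C, bond orders sum to 2 (valence 4) → 2 H
  atom 12: C, bond orders sum to 3 (valence 4) → 1 H
  atom 13: C, bond orders sum to 4 (valence 4) → 0 H
  atom 14: O, bond orders sum to 2 (valence 2) → 0 H
  atom 15: C, bond orders sum to 1 (valence 4) → 3 H
  atom 16: C, bond orders sum to 2 (valence 4) → 2 H
  atom 17: C, bond orders sum to 2 (valence 4) → 2 H
  atom 18: C, bond orders sum to 1 (valence 4) → 3 H
Totals → C:14, H:27, Br:1, O:2, S:1.
In Hill order: C14H27BrO2S.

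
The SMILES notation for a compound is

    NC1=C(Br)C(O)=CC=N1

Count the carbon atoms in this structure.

Count every carbon token in the SMILES (each C, including those in ring-closure positions and inside branches).
Carbon count: 5.

5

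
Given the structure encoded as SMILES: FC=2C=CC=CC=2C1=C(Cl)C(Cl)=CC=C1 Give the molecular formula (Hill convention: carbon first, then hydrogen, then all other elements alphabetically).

Walk through each heavy atom and fill implicit hydrogens from standard valence (C 4, N 3, O 2, S 2, halogen 1):
  atom 1: F (halogen, monovalent) → 0 H
  atom 2: C, bond orders sum to 4 (valence 4) → 0 H
  atom 3: C, bond orders sum to 3 (valence 4) → 1 H
  atom 4: C, bond orders sum to 3 (valence 4) → 1 H
  atom 5: C, bond orders sum to 3 (valence 4) → 1 H
  atom 6: C, bond orders sum to 3 (valence 4) → 1 H
  atom 7: C, bond orders sum to 4 (valence 4) → 0 H
  atom 8: C, bond orders sum to 4 (valence 4) → 0 H
  atom 9: C, bond orders sum to 4 (valence 4) → 0 H
  atom 10: Cl (halogen, monovalent) → 0 H
  atom 11: C, bond orders sum to 4 (valence 4) → 0 H
  atom 12: Cl (halogen, monovalent) → 0 H
  atom 13: C, bond orders sum to 3 (valence 4) → 1 H
  atom 14: C, bond orders sum to 3 (valence 4) → 1 H
  atom 15: C, bond orders sum to 3 (valence 4) → 1 H
Totals → C:12, H:7, Cl:2, F:1.
In Hill order: C12H7Cl2F.

C12H7Cl2F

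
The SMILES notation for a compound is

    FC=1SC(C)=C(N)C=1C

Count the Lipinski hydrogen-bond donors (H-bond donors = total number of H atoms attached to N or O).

Donors: find every N or O and count the H atoms it carries.
  atom 7 (N): bond orders sum to 1 → 2 H
Lipinski HBD = 2.

2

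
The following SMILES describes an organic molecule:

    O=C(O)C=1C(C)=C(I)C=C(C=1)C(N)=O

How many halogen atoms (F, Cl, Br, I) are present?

1

Halogen atoms appear at heavy-atom position 8 (1×I).
Other groups present: 1 amide, 1 carboxylic acid.
Halogen count: 1.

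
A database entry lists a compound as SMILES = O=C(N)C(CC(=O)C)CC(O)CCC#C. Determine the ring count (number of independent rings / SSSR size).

In SMILES, each pair of matching ring-closure digits denotes one ring-closing bond; the number of such bonds equals the number of independent rings.
Ring-closure bonds here: 0.

0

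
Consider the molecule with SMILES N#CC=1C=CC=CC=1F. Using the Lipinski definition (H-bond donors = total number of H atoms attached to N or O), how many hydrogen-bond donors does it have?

0

Donors: find every N or O and count the H atoms it carries.
  atom 1 (N): bond orders sum to 3 → 0 H
Lipinski HBD = 0.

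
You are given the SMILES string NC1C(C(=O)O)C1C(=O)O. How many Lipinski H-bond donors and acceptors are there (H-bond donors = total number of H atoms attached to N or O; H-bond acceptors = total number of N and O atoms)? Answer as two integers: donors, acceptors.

Donors: find every N or O and count the H atoms it carries.
  atom 1 (N): bond orders sum to 1 → 2 H
  atom 5 (O): bond orders sum to 2 → 0 H
  atom 6 (O): bond orders sum to 1 → 1 H
  atom 9 (O): bond orders sum to 2 → 0 H
  atom 10 (O): bond orders sum to 1 → 1 H
Lipinski HBD = 4.
Acceptors: N atoms = 1, O atoms = 4 → HBA = 5.

4, 5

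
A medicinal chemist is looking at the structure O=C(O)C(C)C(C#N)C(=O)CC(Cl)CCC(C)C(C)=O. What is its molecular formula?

Walk through each heavy atom and fill implicit hydrogens from standard valence (C 4, N 3, O 2, S 2, halogen 1):
  atom 1: O, bond orders sum to 2 (valence 2) → 0 H
  atom 2: C, bond orders sum to 4 (valence 4) → 0 H
  atom 3: O, bond orders sum to 1 (valence 2) → 1 H
  atom 4: C, bond orders sum to 3 (valence 4) → 1 H
  atom 5: C, bond orders sum to 1 (valence 4) → 3 H
  atom 6: C, bond orders sum to 3 (valence 4) → 1 H
  atom 7: C, bond orders sum to 4 (valence 4) → 0 H
  atom 8: N, bond orders sum to 3 (valence 3) → 0 H
  atom 9: C, bond orders sum to 4 (valence 4) → 0 H
  atom 10: O, bond orders sum to 2 (valence 2) → 0 H
  atom 11: C, bond orders sum to 2 (valence 4) → 2 H
  atom 12: C, bond orders sum to 3 (valence 4) → 1 H
  atom 13: Cl (halogen, monovalent) → 0 H
  atom 14: C, bond orders sum to 2 (valence 4) → 2 H
  atom 15: C, bond orders sum to 2 (valence 4) → 2 H
  atom 16: C, bond orders sum to 3 (valence 4) → 1 H
  atom 17: C, bond orders sum to 1 (valence 4) → 3 H
  atom 18: C, bond orders sum to 4 (valence 4) → 0 H
  atom 19: C, bond orders sum to 1 (valence 4) → 3 H
  atom 20: O, bond orders sum to 2 (valence 2) → 0 H
Totals → C:14, H:20, Cl:1, N:1, O:4.

C14H20ClNO4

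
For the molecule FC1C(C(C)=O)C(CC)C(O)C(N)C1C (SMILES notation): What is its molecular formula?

Walk through each heavy atom and fill implicit hydrogens from standard valence (C 4, N 3, O 2, S 2, halogen 1):
  atom 1: F (halogen, monovalent) → 0 H
  atom 2: C, bond orders sum to 3 (valence 4) → 1 H
  atom 3: C, bond orders sum to 3 (valence 4) → 1 H
  atom 4: C, bond orders sum to 4 (valence 4) → 0 H
  atom 5: C, bond orders sum to 1 (valence 4) → 3 H
  atom 6: O, bond orders sum to 2 (valence 2) → 0 H
  atom 7: C, bond orders sum to 3 (valence 4) → 1 H
  atom 8: C, bond orders sum to 2 (valence 4) → 2 H
  atom 9: C, bond orders sum to 1 (valence 4) → 3 H
  atom 10: C, bond orders sum to 3 (valence 4) → 1 H
  atom 11: O, bond orders sum to 1 (valence 2) → 1 H
  atom 12: C, bond orders sum to 3 (valence 4) → 1 H
  atom 13: N, bond orders sum to 1 (valence 3) → 2 H
  atom 14: C, bond orders sum to 3 (valence 4) → 1 H
  atom 15: C, bond orders sum to 1 (valence 4) → 3 H
Totals → C:11, H:20, F:1, N:1, O:2.

C11H20FNO2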